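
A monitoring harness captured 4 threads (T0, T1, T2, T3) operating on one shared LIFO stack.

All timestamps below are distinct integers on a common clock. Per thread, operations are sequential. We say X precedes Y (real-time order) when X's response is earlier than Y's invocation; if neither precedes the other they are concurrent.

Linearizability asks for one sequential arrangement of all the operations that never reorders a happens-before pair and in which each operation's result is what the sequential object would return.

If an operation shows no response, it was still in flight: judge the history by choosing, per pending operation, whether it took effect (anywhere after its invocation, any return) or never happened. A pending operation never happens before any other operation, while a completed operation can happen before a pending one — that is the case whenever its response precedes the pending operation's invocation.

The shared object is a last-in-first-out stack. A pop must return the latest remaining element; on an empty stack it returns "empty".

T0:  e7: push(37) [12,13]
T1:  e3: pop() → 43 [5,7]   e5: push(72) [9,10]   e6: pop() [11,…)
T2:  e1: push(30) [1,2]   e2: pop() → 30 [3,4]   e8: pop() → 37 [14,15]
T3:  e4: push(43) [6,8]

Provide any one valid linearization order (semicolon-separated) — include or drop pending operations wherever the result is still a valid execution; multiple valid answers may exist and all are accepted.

step 1: e1 push(30) — stack <30>
step 2: e2 pop() → 30 — stack <>
step 3: e4 push(43) — stack <43>
step 4: e3 pop() → 43 — stack <>
step 5: e5 push(72) — stack <72>
step 6: e6 pop() (pending, included) — stack <>
step 7: e7 push(37) — stack <37>
step 8: e8 pop() → 37 — stack <>

e1; e2; e4; e3; e5; e6; e7; e8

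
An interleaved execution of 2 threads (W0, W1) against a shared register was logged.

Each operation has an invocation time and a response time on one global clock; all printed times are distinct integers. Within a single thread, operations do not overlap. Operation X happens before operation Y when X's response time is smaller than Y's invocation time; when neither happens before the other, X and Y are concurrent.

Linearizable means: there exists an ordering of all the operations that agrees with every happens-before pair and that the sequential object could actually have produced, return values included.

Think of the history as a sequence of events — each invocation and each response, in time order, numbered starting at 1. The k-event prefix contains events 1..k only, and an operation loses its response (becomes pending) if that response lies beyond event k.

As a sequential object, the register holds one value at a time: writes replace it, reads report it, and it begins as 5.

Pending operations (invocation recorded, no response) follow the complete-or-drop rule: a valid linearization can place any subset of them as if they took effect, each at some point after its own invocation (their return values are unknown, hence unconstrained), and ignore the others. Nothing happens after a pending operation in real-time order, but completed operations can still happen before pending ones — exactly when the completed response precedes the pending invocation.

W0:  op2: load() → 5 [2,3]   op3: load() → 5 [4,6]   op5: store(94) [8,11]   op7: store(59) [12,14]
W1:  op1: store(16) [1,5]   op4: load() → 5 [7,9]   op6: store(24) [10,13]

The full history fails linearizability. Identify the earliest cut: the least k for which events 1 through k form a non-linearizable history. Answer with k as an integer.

events 1..8 are linearizable; a witness order is op2, op3, op1:
step 1: op2 load() → 5 — value 5
step 2: op3 load() → 5 — value 5
step 3: op1 store(16) — value 16
once event 9 joins (op4's response, time 9), exhaustive search finds no witness
including or dropping the 1 pending operation (op5) in any combination fails
e.g. op1, op2, op3, op4 (pending dropped): illegal at step 2, since op2 load() → 5 cannot apply there
e.g. op2, op1, op3, op4 (pending dropped): illegal at step 3, since op3 load() → 5 cannot apply there

9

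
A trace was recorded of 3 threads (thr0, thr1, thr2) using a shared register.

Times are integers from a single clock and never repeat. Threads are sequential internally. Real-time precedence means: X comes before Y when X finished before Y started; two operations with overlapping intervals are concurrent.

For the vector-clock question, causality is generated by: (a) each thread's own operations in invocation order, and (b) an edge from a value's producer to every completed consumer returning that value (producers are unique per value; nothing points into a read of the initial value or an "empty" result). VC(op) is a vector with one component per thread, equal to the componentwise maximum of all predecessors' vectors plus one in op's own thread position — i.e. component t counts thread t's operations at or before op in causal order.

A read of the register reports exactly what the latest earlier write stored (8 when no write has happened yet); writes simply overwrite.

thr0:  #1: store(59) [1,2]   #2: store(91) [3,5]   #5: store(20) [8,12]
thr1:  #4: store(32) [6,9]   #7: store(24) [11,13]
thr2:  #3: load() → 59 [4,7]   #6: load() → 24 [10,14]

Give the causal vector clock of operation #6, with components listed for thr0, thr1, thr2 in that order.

(1, 2, 2)

#4 (invocation 6): nothing precedes it; thr1's component alone gives (0, 1, 0)
#1 (invocation 1): nothing precedes it; thr0's component alone gives (1, 0, 0)
invoked at 11, #7 merges VC(#4)=(0, 1, 0) and bumps thr1's slot → (0, 2, 0)
invoked at 4, #3 merges VC(#1)=(1, 0, 0) and bumps thr2's slot → (1, 0, 1)
invoked at 3, #2 merges VC(#1)=(1, 0, 0) and bumps thr0's slot → (2, 0, 0)
invoked at 8, #5 merges VC(#2)=(2, 0, 0) and bumps thr0's slot → (3, 0, 0)
invoked at 10, #6 merges VC(#3)=(1, 0, 1), VC(#7)=(0, 2, 0) and bumps thr2's slot → (1, 2, 2)
target: VC(#6) = (1, 2, 2)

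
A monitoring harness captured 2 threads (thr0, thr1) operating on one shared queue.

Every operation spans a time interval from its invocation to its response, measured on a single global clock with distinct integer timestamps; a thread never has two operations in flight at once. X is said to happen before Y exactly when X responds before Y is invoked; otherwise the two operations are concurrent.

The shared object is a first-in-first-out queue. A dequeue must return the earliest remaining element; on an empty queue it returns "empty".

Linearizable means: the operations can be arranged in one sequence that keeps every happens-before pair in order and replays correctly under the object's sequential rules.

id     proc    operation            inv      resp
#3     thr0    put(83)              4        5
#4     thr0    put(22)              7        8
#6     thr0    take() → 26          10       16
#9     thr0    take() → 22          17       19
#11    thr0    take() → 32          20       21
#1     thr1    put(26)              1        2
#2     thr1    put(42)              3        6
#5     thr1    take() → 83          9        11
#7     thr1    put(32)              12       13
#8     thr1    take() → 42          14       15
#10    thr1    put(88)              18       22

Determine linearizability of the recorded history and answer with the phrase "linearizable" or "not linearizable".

one valid linearization: #1, #3, #2, #4, #6, #5, #7, #8, #9, #10, #11
after step 1 (#1 put(26)): queue <26>
after step 2 (#3 put(83)): queue <26,83>
after step 3 (#2 put(42)): queue <26,83,42>
after step 4 (#4 put(22)): queue <26,83,42,22>
after step 5 (#6 take() → 26): queue <83,42,22>
after step 6 (#5 take() → 83): queue <42,22>
after step 7 (#7 put(32)): queue <42,22,32>
after step 8 (#8 take() → 42): queue <22,32>
after step 9 (#9 take() → 22): queue <32>
after step 10 (#10 put(88)): queue <32,88>
after step 11 (#11 take() → 32): queue <88>

linearizable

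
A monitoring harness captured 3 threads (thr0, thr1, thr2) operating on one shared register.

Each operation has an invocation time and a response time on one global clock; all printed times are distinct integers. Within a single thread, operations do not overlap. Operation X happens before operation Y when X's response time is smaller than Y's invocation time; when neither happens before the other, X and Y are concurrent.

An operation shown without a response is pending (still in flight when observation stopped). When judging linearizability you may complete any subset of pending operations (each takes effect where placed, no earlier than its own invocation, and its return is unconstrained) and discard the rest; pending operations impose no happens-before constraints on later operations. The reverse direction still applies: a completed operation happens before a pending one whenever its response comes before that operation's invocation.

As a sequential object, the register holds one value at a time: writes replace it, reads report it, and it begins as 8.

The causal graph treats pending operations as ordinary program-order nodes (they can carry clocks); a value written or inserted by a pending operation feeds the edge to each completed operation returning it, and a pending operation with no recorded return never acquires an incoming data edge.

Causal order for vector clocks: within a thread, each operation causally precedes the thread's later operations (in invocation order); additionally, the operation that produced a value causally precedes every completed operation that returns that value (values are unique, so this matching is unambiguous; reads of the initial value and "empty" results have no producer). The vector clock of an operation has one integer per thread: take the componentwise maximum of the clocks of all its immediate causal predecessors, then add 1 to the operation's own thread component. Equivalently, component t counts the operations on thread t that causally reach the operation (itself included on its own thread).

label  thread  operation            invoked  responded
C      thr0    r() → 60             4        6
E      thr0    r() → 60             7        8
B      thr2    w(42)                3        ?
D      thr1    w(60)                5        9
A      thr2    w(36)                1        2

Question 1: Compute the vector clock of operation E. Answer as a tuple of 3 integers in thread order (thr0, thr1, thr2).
(2, 1, 0)

no predecessors for A (invoked 1): thr2 increments from zero → (0, 0, 1)
no predecessors for D (invoked 5): thr1 increments from zero → (0, 1, 0)
merge at B (invoked 3): VC(A)=(0, 0, 1), own-thread bump on thr2 → (0, 0, 2)
merge at C (invoked 4): VC(D)=(0, 1, 0), own-thread bump on thr0 → (1, 1, 0)
merge at E (invoked 7): VC(C)=(1, 1, 0), VC(D)=(0, 1, 0), own-thread bump on thr0 → (2, 1, 0)
target: VC(E) = (2, 1, 0)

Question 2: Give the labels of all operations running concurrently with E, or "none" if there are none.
B, D

E spans [7,8]; an op avoiding the whole window 7..8 is ordered, any other is concurrent
A [1,2]: before
B [3,…): concurrent
C [4,6]: before
D [5,9]: concurrent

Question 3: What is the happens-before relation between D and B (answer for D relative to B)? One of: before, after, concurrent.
concurrent

D spans [5,9], B spans [3,…)
the intervals overlap in both directions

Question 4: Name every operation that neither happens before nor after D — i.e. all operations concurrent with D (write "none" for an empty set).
B, C, E

overlap test against D [5,9]: concurrent iff the interval meets 5..9
A [1,2]: before
B [3,…): concurrent
C [4,6]: concurrent
E [7,8]: concurrent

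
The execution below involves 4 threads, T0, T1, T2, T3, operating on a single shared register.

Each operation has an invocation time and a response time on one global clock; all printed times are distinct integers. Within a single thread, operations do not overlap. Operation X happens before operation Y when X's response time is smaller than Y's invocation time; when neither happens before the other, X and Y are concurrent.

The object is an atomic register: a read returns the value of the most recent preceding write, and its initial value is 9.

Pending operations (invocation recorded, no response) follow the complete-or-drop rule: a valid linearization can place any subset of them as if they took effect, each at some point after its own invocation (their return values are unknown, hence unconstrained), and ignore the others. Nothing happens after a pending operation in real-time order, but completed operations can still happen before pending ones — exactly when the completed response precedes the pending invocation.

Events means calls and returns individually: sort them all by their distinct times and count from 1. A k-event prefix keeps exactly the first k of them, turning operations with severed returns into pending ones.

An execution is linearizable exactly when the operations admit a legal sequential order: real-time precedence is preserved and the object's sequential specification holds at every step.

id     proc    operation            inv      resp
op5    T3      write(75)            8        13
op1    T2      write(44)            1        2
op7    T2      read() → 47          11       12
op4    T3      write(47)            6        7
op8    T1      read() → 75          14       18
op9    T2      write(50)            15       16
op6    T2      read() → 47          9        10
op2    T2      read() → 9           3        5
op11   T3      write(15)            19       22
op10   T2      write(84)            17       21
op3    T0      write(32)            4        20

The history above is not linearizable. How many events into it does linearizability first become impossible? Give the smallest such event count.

events 1..4 are linearizable, e.g. via op1:
1. op1 write(44), leaving value 44
include event 5 — op2 responding at 5 — and every candidate order breaks
completion choices over the 1 pending operation (op3) were checked; none helps
sample order op1, op2 (pending dropped) stalls at step 2 — op2 read() → 9 has no legal effect

5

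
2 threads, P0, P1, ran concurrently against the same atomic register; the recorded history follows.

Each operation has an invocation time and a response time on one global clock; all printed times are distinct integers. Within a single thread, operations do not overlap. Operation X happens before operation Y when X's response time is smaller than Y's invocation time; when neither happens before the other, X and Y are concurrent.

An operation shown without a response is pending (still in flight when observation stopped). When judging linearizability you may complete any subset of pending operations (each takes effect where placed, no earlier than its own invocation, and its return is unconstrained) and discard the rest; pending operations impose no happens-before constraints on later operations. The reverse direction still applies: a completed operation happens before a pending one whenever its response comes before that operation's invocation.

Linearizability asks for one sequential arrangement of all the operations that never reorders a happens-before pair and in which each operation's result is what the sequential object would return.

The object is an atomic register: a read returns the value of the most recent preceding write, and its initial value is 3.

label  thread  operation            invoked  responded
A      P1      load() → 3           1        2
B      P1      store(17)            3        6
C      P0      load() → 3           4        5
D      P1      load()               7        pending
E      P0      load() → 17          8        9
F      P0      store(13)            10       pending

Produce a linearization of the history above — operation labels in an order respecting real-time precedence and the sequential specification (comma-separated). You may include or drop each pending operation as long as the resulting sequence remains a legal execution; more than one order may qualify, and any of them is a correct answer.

1. A load() → 3, leaving value 3
2. C load() → 3, leaving value 3
3. B store(17), leaving value 17
4. D load() (pending, included), leaving value 17
5. E load() → 17, leaving value 17

A, C, B, D, E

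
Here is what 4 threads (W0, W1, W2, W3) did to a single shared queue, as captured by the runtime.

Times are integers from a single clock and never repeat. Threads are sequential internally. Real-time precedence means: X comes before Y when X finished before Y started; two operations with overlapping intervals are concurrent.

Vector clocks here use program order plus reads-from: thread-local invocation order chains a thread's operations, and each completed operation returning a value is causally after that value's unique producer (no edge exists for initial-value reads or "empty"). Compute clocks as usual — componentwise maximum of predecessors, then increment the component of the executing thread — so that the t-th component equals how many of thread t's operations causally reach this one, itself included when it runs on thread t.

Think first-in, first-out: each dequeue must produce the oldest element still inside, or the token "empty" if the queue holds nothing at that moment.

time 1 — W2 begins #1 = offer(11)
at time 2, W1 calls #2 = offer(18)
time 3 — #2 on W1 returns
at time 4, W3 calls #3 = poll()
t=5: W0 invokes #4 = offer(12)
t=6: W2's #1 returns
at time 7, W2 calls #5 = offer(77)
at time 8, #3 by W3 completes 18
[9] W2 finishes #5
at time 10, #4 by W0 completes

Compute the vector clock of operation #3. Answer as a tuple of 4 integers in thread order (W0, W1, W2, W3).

no predecessors for #1 (invoked 1): W2 increments from zero → (0, 0, 1, 0)
no predecessors for #2 (invoked 2): W1 increments from zero → (0, 1, 0, 0)
no predecessors for #4 (invoked 5): W0 increments from zero → (1, 0, 0, 0)
#5, invoked 7, takes VC(#1)=(0, 0, 1, 0) under max, adds 1 for W2 → (0, 0, 2, 0)
#3, invoked 4, takes VC(#2)=(0, 1, 0, 0) under max, adds 1 for W3 → (0, 1, 0, 1)
target: VC(#3) = (0, 1, 0, 1)

(0, 1, 0, 1)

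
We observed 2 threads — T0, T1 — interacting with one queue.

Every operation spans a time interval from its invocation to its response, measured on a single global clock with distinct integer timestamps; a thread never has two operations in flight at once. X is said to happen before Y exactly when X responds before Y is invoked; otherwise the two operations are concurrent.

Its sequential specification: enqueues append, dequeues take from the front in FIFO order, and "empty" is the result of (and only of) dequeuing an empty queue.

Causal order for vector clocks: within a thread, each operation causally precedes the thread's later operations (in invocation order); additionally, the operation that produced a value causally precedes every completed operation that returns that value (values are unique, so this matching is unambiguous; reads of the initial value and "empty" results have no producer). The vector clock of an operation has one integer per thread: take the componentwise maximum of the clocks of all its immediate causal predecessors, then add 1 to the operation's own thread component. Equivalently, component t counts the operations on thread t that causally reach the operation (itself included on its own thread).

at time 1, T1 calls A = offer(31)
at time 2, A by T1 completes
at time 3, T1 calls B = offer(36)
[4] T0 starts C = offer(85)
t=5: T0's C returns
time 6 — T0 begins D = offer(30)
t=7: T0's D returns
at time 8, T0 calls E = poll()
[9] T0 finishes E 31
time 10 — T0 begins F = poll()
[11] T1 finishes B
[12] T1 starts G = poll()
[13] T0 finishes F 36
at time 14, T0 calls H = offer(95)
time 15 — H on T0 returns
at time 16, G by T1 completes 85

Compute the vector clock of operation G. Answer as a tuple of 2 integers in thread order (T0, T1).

root op A, invoked 1: fresh clock plus T1's own tick → (0, 1)
root op C, invoked 4: fresh clock plus T0's own tick → (1, 0)
from VC(A)=(0, 1), B (invoked 3) maxes components and bumps T1 → (0, 2)
from VC(C)=(1, 0), D (invoked 6) maxes components and bumps T0 → (2, 0)
from VC(B)=(0, 2), VC(C)=(1, 0), G (invoked 12) maxes components and bumps T1 → (1, 3)
from VC(A)=(0, 1), VC(D)=(2, 0), E (invoked 8) maxes components and bumps T0 → (3, 1)
from VC(B)=(0, 2), VC(E)=(3, 1), F (invoked 10) maxes components and bumps T0 → (4, 2)
from VC(F)=(4, 2), H (invoked 14) maxes components and bumps T0 → (5, 2)
target: VC(G) = (1, 3)

(1, 3)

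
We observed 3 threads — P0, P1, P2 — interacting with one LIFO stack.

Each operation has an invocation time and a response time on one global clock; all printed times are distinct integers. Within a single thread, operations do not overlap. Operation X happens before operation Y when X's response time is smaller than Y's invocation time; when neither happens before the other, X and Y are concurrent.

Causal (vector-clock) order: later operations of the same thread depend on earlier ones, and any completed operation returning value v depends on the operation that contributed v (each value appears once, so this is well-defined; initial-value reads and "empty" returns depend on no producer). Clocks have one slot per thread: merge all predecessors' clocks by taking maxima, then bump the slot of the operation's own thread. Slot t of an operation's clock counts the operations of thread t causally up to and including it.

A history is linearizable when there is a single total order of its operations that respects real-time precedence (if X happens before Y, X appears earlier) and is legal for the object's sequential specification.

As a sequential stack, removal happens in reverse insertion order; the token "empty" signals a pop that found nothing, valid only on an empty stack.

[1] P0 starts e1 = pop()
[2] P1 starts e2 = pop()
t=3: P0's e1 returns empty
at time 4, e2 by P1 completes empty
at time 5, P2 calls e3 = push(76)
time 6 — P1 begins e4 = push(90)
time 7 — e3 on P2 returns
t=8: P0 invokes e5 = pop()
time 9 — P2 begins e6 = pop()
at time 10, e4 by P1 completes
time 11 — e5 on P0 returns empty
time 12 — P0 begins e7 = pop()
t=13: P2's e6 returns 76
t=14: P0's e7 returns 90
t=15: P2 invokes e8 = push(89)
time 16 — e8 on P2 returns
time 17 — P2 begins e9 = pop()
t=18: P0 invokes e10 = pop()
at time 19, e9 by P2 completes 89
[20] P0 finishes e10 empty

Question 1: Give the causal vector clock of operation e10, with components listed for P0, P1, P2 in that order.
Answer: (4, 2, 0)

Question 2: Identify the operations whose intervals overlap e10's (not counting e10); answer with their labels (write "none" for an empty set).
Answer: e9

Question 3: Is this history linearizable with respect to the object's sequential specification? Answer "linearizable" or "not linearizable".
linearizable

a witness: e1, e2, e3, e6, e5, e4, e7, e8, e9, e10
1. e1 pop() → empty, leaving stack <>
2. e2 pop() → empty, leaving stack <>
3. e3 push(76), leaving stack <76>
4. e6 pop() → 76, leaving stack <>
5. e5 pop() → empty, leaving stack <>
6. e4 push(90), leaving stack <90>
7. e7 pop() → 90, leaving stack <>
8. e8 push(89), leaving stack <89>
9. e9 pop() → 89, leaving stack <>
10. e10 pop() → empty, leaving stack <>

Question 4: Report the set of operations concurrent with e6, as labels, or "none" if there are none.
Answer: e4, e5, e7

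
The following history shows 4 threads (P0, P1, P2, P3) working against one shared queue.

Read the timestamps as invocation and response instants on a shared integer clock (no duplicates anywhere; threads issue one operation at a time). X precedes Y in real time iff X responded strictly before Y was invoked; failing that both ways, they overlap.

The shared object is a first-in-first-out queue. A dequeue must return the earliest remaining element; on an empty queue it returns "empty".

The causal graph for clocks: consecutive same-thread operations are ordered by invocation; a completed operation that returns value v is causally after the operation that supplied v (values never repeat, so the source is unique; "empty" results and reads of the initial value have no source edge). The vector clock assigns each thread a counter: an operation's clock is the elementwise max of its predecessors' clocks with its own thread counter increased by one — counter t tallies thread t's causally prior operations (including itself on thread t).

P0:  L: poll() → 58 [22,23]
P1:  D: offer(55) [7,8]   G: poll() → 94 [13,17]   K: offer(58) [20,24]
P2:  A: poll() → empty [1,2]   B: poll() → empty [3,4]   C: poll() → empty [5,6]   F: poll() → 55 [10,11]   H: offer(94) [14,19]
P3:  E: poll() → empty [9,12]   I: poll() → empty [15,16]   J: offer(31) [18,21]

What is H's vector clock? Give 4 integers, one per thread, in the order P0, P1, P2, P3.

(0, 1, 5, 0)

E, invoked 9, has no incoming edges; only P3's bump applies → (0, 0, 0, 1)
A, invoked 1, has no incoming edges; only P2's bump applies → (0, 0, 1, 0)
D, invoked 7, has no incoming edges; only P1's bump applies → (0, 1, 0, 0)
invoked at 15, I merges VC(E)=(0, 0, 0, 1) and bumps P3's slot → (0, 0, 0, 2)
invoked at 3, B merges VC(A)=(0, 0, 1, 0) and bumps P2's slot → (0, 0, 2, 0)
invoked at 18, J merges VC(I)=(0, 0, 0, 2) and bumps P3's slot → (0, 0, 0, 3)
invoked at 5, C merges VC(B)=(0, 0, 2, 0) and bumps P2's slot → (0, 0, 3, 0)
invoked at 10, F merges VC(C)=(0, 0, 3, 0), VC(D)=(0, 1, 0, 0) and bumps P2's slot → (0, 1, 4, 0)
invoked at 14, H merges VC(F)=(0, 1, 4, 0) and bumps P2's slot → (0, 1, 5, 0)
invoked at 13, G merges VC(D)=(0, 1, 0, 0), VC(H)=(0, 1, 5, 0) and bumps P1's slot → (0, 2, 5, 0)
invoked at 20, K merges VC(G)=(0, 2, 5, 0) and bumps P1's slot → (0, 3, 5, 0)
invoked at 22, L merges VC(K)=(0, 3, 5, 0) and bumps P0's slot → (1, 3, 5, 0)
target: VC(H) = (0, 1, 5, 0)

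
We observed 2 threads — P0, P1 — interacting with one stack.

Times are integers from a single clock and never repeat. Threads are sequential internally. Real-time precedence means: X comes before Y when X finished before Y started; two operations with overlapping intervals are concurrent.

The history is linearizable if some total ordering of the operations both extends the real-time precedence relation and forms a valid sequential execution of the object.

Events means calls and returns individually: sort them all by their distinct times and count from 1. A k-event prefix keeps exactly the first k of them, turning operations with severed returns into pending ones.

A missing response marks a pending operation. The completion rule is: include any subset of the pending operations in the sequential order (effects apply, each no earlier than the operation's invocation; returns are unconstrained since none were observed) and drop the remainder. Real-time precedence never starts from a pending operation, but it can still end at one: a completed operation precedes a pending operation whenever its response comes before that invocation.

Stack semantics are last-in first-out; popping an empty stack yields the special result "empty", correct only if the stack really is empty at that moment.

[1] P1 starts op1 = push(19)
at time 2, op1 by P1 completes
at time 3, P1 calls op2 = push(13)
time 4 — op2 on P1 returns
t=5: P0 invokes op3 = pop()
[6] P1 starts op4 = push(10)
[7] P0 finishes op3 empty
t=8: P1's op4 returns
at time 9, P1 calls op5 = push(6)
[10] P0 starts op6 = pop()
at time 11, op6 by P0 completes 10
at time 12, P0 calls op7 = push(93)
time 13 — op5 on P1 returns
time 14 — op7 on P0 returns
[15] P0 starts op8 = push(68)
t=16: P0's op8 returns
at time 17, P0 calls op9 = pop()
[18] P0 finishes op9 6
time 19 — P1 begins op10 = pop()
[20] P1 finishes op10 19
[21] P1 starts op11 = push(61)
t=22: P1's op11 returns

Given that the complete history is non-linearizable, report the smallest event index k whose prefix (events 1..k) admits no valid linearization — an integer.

events 1..6 are still linearizable — one witness is op1, op2:
1. op1 push(19), leaving stack <19>
2. op2 push(13), leaving stack <19,13>
at event 7 (op3's time-7 response) nothing linearizes any more
no completion choice of the 1 pending operation (op4) rescues it — every subset was tried
sample order op1, op2, op3 (pending dropped) stalls at step 3 — op3 pop() → empty has no legal effect

7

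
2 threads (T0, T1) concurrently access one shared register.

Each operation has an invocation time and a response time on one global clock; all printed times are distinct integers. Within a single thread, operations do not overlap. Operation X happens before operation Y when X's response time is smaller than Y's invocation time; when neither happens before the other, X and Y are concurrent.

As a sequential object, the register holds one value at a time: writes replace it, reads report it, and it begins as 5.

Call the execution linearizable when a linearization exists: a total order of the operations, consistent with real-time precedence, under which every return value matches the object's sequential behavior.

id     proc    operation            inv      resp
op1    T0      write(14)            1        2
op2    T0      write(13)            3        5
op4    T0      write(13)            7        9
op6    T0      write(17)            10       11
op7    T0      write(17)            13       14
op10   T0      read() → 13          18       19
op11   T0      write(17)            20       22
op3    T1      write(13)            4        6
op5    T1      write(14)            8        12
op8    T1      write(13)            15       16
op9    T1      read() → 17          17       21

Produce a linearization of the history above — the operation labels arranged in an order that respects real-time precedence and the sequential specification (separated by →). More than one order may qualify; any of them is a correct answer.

1. op1 write(14), leaving value 14
2. op2 write(13), leaving value 13
3. op3 write(13), leaving value 13
4. op4 write(13), leaving value 13
5. op5 write(14), leaving value 14
6. op6 write(17), leaving value 17
7. op7 write(17), leaving value 17
8. op8 write(13), leaving value 13
9. op10 read() → 13, leaving value 13
10. op11 write(17), leaving value 17
11. op9 read() → 17, leaving value 17

op1 → op2 → op3 → op4 → op5 → op6 → op7 → op8 → op10 → op11 → op9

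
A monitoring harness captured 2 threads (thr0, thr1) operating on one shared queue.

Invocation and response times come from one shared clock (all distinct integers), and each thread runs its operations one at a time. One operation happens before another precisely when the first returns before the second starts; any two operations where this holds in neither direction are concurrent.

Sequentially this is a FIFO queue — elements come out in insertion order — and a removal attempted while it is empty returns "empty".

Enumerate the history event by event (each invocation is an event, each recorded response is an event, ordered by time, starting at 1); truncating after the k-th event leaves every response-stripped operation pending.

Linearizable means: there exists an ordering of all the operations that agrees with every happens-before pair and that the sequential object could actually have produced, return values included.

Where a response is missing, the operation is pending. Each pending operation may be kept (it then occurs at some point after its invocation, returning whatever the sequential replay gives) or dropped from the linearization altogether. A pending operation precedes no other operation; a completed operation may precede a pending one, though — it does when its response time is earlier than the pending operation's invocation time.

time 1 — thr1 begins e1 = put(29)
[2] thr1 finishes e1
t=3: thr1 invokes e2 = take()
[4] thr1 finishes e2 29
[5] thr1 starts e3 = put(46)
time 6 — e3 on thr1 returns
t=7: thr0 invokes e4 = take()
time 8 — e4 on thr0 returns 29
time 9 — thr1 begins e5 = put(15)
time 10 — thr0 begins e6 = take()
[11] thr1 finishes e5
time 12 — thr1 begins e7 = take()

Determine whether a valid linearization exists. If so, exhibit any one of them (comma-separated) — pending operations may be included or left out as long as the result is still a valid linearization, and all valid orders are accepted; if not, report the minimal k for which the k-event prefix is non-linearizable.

prefix check: 1..7 passes, 1..8 fails once e4's time-8 response joins
the completed operations (4 total) allow one real-time order; the queue replay rejects it
sample order e1, e2, e3, e4 stalls at step 4 — e4 take() → 29 has no legal effect

not linearizable — minimal violating prefix: 8 events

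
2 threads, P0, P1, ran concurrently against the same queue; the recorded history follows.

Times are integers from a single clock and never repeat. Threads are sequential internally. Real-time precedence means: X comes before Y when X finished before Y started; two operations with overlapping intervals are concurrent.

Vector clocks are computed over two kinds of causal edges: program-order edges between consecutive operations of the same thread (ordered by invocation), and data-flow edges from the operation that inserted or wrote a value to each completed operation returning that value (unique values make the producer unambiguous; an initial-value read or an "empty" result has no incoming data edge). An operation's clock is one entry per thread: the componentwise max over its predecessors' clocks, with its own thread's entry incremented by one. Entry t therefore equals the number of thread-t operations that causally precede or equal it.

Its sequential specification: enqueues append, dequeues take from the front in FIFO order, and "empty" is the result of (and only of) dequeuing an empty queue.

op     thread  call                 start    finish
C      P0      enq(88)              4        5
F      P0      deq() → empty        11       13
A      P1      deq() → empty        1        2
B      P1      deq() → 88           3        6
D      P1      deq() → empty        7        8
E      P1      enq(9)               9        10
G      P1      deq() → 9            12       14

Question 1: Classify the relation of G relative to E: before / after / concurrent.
after

G spans [12,14], E spans [9,10]
resp(E)=10 < inv(G)=12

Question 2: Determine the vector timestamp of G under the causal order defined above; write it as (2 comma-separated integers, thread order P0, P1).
(1, 5)

VC(A, invoked at 1): no causal predecessors; +1 on P1 → (0, 1)
VC(C, invoked at 4): no causal predecessors; +1 on P0 → (1, 0)
merge at F (invoked 11): VC(C)=(1, 0), own-thread bump on P0 → (2, 0)
merge at B (invoked 3): VC(A)=(0, 1), VC(C)=(1, 0), own-thread bump on P1 → (1, 2)
merge at D (invoked 7): VC(B)=(1, 2), own-thread bump on P1 → (1, 3)
merge at E (invoked 9): VC(D)=(1, 3), own-thread bump on P1 → (1, 4)
merge at G (invoked 12): VC(E)=(1, 4), own-thread bump on P1 → (1, 5)
target: VC(G) = (1, 5)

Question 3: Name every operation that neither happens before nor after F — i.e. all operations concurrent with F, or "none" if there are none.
G

overlap test against F [11,13]: concurrent iff the interval meets 11..13
A [1,2]: before
B [3,6]: before
C [4,5]: before
D [7,8]: before
E [9,10]: before
G [12,14]: concurrent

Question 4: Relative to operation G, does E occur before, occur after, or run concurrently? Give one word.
before

E spans [9,10], G spans [12,14]
resp(E)=10 < inv(G)=12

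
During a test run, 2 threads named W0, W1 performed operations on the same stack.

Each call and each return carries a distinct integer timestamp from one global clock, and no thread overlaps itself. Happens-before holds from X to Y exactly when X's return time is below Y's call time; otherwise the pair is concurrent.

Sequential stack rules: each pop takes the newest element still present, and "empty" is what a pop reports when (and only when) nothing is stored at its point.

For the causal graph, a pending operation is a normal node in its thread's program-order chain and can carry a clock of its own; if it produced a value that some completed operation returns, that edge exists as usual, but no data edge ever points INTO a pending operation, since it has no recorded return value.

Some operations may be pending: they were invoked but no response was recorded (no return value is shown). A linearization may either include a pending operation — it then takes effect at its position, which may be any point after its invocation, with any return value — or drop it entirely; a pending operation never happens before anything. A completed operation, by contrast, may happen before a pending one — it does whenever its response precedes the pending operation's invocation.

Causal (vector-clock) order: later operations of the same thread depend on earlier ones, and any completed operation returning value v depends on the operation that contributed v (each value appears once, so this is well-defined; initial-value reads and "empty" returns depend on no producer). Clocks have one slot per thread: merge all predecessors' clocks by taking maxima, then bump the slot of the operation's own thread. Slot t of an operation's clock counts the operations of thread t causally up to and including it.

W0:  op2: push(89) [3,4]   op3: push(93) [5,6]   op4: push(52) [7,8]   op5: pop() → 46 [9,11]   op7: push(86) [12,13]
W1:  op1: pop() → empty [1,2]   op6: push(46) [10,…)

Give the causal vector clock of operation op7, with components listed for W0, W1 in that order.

(5, 2)

no predecessors for op1 (invoked 1): W1 increments from zero → (0, 1)
no predecessors for op2 (invoked 3): W0 increments from zero → (1, 0)
op6, invoked 10, takes VC(op1)=(0, 1) under max, adds 1 for W1 → (0, 2)
op3, invoked 5, takes VC(op2)=(1, 0) under max, adds 1 for W0 → (2, 0)
op4, invoked 7, takes VC(op3)=(2, 0) under max, adds 1 for W0 → (3, 0)
op5, invoked 9, takes VC(op4)=(3, 0), VC(op6)=(0, 2) under max, adds 1 for W0 → (4, 2)
op7, invoked 12, takes VC(op5)=(4, 2) under max, adds 1 for W0 → (5, 2)
target: VC(op7) = (5, 2)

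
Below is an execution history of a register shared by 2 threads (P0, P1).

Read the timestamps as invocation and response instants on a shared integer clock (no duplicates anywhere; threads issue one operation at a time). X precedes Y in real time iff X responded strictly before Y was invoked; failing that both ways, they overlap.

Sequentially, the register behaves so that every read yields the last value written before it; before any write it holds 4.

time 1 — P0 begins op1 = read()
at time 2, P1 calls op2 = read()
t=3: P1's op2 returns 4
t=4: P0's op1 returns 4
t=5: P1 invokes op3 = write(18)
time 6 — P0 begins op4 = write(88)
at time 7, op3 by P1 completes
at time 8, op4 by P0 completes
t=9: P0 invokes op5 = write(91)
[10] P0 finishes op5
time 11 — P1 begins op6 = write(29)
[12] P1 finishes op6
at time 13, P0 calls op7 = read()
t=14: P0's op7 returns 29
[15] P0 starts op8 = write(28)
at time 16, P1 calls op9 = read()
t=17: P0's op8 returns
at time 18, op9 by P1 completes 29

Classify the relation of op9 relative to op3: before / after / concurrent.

after

op9 spans [16,18], op3 spans [5,7]
resp(op3)=7 < inv(op9)=16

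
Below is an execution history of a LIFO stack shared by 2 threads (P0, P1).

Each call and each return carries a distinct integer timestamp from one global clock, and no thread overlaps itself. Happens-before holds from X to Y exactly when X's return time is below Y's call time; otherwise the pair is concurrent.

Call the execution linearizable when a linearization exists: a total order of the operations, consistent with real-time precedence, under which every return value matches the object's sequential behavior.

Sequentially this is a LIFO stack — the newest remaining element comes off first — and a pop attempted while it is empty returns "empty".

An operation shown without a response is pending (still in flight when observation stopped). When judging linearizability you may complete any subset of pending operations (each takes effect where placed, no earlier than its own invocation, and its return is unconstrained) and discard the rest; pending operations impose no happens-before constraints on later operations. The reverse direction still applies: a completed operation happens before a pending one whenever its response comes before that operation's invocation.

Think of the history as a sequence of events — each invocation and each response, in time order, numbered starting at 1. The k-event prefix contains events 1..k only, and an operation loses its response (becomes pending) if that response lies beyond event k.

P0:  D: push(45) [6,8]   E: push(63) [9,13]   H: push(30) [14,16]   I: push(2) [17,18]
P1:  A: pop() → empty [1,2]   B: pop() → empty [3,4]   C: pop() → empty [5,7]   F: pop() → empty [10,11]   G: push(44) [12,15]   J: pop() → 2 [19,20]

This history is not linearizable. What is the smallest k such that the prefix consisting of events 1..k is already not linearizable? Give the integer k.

a valid linearization of events 1..10 exists, for instance A, B, C, D:
1. A pop() → empty, leaving stack <>
2. B pop() → empty, leaving stack <>
3. C pop() → empty, leaving stack <>
4. D push(45), leaving stack <45>
include event 11 — F responding at 11 — and every candidate order breaks
completion choices over the 1 pending operation (E) were checked; none helps
e.g. A, B, C, D, F (pending dropped): illegal at step 5, since F pop() → empty cannot apply there
e.g. A, B, D, C, F (pending dropped): illegal at step 4, since C pop() → empty cannot apply there

11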